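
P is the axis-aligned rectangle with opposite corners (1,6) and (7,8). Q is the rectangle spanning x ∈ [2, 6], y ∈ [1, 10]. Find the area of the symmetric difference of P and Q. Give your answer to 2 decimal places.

|P∩Q|: x∈[2,6], y∈[6,8] → 4·2 = 8.
|P △ Q| = |P| + |Q| − 2·|P∩Q| = 12 + 36 − 16 = 32.00.

32.00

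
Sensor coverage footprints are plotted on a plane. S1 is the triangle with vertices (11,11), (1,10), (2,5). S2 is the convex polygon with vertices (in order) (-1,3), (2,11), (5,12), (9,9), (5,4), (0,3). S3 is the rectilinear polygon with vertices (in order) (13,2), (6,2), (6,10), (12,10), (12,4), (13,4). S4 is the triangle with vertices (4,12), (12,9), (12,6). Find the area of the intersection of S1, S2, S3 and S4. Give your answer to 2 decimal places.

0.82

The intersection is the polygon with vertices (8,9), (6.667,10), (7.667,10), (8.529,9.353).
By the shoelace formula its area is 0.82.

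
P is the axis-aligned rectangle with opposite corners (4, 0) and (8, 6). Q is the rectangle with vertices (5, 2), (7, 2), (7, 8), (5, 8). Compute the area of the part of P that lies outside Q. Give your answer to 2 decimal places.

|P∩Q|: x∈[5,7], y∈[2,6] → 2·4 = 8.
|P| = 24.
|P ∖ Q| = |P| − |P∩Q| = 24 − 8 = 16.00.

16.00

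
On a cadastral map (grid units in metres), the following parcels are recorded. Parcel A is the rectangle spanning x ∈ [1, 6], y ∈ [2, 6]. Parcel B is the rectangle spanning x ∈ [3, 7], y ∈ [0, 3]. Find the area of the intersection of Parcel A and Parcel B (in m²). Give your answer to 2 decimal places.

|Parcel A∩Parcel B|: x∈[3,6], y∈[2,3] → 3·1 = 3.

3.00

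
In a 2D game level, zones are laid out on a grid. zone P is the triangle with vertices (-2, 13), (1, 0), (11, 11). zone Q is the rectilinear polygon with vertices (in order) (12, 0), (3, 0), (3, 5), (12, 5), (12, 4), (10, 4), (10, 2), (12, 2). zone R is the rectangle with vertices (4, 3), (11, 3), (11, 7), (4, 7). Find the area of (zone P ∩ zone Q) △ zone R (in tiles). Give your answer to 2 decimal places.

28.94

|zone P ∩ zone Q| = 3.5636.
|(zone P ∩ zone Q) ∩ zone R| = 1.3136.
|(zone P ∩ zone Q) △ zone R| = 3.5636 + 28 − 2.6273 = 28.94.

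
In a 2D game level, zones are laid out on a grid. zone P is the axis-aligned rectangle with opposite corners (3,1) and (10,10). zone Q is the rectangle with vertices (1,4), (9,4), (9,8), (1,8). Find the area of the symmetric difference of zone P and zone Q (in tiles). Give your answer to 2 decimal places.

47.00

|zone P∩zone Q|: x∈[3,9], y∈[4,8] → 6·4 = 24.
|zone P △ zone Q| = |zone P| + |zone Q| − 2·|zone P∩zone Q| = 63 + 32 − 48 = 47.00.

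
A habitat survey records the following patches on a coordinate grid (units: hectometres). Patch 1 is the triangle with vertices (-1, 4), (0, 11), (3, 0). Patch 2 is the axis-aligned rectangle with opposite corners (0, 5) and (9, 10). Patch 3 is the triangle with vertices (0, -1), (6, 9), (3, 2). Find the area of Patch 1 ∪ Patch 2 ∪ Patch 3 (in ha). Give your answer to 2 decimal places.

59.93

By inclusion–exclusion:
Individual areas: |Patch 1| = 16, |Patch 2| = 45, |Patch 3| = 6.
|Patch 1∩Patch 2| = 4.7727.
|Patch 1∩Patch 3| = 0.9286.
|Patch 2∩Patch 3| = 1.3714.
|Patch 1∩Patch 2∩Patch 3| = 0.
|Patch 1 ∪ Patch 2 ∪ Patch 3| = 67 − 7.0727 + 0 = 59.93.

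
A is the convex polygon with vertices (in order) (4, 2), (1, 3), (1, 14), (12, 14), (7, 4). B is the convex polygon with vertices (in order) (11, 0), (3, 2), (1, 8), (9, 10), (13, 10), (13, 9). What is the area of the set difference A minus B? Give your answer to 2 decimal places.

52.69

|A| = 92.5, |A∩B| = 39.8125.
|A ∖ B| = |A| − |A∩B| = 92.5 − 39.8125 = 52.69.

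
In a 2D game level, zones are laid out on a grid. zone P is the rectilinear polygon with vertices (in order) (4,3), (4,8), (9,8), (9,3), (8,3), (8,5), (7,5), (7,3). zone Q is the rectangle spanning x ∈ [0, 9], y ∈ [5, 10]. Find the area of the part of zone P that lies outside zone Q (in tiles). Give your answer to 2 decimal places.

8.00

|zone P| = 23, |zone P∩zone Q| = 15.
|zone P ∖ zone Q| = |zone P| − |zone P∩zone Q| = 23 − 15 = 8.00.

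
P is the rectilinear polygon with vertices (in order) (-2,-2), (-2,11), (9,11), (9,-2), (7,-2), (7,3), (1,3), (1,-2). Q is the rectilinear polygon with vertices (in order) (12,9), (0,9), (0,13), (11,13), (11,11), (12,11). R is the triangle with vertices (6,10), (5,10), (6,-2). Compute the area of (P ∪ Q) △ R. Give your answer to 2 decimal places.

137.08

|P ∪ Q| = 141.
|(P ∪ Q) ∩ R| = 4.9583.
|(P ∪ Q) △ R| = 141 + 6 − 9.9167 = 137.08.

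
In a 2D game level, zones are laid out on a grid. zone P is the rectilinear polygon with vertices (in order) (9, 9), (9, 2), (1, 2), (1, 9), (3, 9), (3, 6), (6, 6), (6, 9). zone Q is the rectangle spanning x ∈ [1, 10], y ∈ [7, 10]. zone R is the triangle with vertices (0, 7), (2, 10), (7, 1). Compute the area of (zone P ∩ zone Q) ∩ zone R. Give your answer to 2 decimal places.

3.74

The region (zone P ∩ zone Q) ∩ zone R is the polygon with vertices (2.556,9), (3,8.2), (3,7), (1,7), (1,8.5), (1.333,9).
By the shoelace formula its area is 3.74.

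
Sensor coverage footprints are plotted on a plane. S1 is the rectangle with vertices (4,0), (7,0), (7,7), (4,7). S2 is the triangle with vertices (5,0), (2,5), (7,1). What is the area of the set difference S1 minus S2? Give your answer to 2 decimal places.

|S1| = 21, |S1∩S2| = 4.7667.
|S1 ∖ S2| = |S1| − |S1∩S2| = 21 − 4.7667 = 16.23.

16.23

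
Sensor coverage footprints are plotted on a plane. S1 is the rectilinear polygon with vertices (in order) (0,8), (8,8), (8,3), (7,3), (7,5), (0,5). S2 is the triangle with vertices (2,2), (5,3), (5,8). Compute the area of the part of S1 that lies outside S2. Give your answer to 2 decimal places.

23.75

|S1| = 26, |S1∩S2| = 2.25.
|S1 ∖ S2| = |S1| − |S1∩S2| = 26 − 2.25 = 23.75.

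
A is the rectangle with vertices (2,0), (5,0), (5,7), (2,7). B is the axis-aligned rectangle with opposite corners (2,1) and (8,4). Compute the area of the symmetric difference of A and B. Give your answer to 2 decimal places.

21.00

|A∩B|: x∈[2,5], y∈[1,4] → 3·3 = 9.
|A △ B| = |A| + |B| − 2·|A∩B| = 21 + 18 − 18 = 21.00.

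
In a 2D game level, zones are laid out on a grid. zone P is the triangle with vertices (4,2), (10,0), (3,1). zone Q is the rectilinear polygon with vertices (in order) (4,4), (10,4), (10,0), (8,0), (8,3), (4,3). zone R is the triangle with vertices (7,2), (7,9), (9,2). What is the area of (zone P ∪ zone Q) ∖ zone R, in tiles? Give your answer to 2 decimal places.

13.19

|zone P ∪ zone Q| = 15.619.
|(zone P ∪ zone Q) ∩ zone R| = 2.4286.
|(zone P ∪ zone Q) ∖ zone R| = 15.619 − 2.4286 = 13.19.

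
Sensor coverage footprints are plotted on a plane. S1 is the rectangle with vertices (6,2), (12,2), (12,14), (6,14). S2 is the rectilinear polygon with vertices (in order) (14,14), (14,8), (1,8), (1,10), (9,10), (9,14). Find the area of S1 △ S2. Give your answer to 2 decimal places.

|S1| = 72, |S2| = 46, |S1∩S2| = 24.
|S1 △ S2| = |S1| + |S2| − 2·|S1∩S2| = 72 + 46 − 48 = 70.00.

70.00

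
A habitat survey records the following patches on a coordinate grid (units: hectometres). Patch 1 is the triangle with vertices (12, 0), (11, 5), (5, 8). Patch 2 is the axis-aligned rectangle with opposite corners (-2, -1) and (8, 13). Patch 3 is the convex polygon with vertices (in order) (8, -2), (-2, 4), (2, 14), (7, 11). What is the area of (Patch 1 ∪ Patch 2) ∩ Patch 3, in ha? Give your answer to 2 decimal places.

91.17

The region (Patch 1 ∪ Patch 2) ∩ Patch 3 is the polygon with vertices (6.333,-1), (-2,4), (1.6,13), (3.667,13), (7,11), (7.923,-1).
By the shoelace formula its area is 91.17.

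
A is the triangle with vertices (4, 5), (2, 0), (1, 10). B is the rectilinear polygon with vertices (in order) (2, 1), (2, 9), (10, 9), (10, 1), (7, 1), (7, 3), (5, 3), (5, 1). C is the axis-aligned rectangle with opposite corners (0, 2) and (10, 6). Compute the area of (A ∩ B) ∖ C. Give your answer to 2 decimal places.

2.23

|A ∩ B| = 8.1333.
|(A ∩ B) ∩ C| = 5.9.
|(A ∩ B) ∖ C| = 8.1333 − 5.9 = 2.23.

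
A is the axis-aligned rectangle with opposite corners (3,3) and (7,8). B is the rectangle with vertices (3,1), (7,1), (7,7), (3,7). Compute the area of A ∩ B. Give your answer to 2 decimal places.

16.00

|A∩B|: x∈[3,7], y∈[3,7] → 4·4 = 16.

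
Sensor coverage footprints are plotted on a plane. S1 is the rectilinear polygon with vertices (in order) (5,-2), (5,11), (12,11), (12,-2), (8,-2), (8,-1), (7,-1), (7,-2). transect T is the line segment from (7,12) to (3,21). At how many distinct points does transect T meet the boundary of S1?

0

The segment lies entirely outside S1 and never meets its boundary.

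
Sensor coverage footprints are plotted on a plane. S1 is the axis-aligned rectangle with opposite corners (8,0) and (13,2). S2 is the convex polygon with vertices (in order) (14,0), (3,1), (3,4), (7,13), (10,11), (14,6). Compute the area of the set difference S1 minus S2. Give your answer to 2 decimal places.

|S1| = 10, |S1∩S2| = 8.4091.
|S1 ∖ S2| = |S1| − |S1∩S2| = 10 − 8.4091 = 1.59.

1.59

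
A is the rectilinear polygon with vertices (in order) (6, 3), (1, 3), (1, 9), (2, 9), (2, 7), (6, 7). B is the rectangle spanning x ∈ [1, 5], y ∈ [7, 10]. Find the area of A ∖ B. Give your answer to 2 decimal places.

20.00

|A| = 22, |A∩B| = 2.
|A ∖ B| = |A| − |A∩B| = 22 − 2 = 20.00.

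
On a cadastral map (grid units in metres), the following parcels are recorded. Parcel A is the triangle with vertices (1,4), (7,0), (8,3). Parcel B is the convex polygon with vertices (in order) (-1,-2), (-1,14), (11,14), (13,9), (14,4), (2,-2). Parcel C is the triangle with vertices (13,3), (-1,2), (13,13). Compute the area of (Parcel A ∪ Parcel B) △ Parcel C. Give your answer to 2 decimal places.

127.11

|Parcel A ∪ Parcel B| = 191.6571.
|(Parcel A ∪ Parcel B) ∩ Parcel C| = 67.2736.
|(Parcel A ∪ Parcel B) △ Parcel C| = 191.6571 + 70 − 134.5471 = 127.11.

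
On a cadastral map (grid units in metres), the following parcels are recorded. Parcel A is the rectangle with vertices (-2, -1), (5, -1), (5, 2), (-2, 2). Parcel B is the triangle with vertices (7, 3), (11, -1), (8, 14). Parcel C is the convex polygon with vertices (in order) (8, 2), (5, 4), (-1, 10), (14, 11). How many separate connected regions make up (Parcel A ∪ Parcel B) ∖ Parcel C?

(Parcel A ∪ Parcel B) ∖ Parcel C splits into 3 disjoint pieces (area 21, area 6.9231, area 1.6694).

3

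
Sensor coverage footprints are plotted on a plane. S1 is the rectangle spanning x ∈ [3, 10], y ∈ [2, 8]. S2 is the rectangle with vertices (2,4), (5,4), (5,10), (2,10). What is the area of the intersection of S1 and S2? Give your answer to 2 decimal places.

|S1∩S2|: x∈[3,5], y∈[4,8] → 2·4 = 8.

8.00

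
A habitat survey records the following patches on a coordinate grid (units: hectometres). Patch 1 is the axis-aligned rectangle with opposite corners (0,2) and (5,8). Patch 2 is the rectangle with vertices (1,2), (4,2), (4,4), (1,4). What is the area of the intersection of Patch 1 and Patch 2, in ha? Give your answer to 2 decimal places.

|Patch 1∩Patch 2|: x∈[1,4], y∈[2,4] → 3·2 = 6.

6.00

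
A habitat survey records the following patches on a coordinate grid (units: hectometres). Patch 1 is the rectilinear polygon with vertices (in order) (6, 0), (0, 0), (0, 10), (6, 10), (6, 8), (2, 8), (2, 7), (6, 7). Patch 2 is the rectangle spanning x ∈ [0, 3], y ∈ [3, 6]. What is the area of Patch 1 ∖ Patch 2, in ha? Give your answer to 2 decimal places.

47.00

|Patch 1| = 56, |Patch 1∩Patch 2| = 9.
|Patch 1 ∖ Patch 2| = |Patch 1| − |Patch 1∩Patch 2| = 56 − 9 = 47.00.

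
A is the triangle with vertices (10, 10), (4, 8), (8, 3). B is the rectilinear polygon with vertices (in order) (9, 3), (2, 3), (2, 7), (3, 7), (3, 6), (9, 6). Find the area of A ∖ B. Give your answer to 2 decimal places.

|A| = 19, |A∩B| = 4.8857.
|A ∖ B| = |A| − |A∩B| = 19 − 4.8857 = 14.11.

14.11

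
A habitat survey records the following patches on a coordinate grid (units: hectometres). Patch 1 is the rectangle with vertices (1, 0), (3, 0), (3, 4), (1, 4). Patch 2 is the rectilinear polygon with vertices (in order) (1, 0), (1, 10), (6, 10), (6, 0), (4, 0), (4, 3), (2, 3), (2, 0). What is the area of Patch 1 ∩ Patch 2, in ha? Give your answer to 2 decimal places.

The intersection is the polygon with vertices (3,4), (3,3), (2,3), (2,0), (1,0), (1,4).
By the shoelace formula its area is 5.00.

5.00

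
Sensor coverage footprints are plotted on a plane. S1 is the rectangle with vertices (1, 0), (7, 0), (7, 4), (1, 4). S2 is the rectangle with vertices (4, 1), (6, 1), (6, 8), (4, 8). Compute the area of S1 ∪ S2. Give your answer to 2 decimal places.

By inclusion–exclusion:
Individual areas: |S1| = 24, |S2| = 14.
|S1∩S2|: x∈[4,6], y∈[1,4] → 2·3 = 6.
|S1 ∪ S2| = 38 − 6 = 32.00.

32.00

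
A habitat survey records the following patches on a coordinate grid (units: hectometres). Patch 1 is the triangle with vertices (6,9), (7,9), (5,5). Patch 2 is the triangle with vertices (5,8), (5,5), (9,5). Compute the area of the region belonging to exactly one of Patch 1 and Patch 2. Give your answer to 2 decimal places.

|Patch 1| = 2, |Patch 2| = 6, |Patch 1∩Patch 2| = 0.689.
|Patch 1 △ Patch 2| = |Patch 1| + |Patch 2| − 2·|Patch 1∩Patch 2| = 2 + 6 − 1.378 = 6.62.

6.62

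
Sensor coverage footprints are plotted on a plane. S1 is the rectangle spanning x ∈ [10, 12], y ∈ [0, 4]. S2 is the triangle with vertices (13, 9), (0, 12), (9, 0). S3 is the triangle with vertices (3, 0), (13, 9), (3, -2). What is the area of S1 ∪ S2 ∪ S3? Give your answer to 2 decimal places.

78.04

By inclusion–exclusion:
Individual areas: |S1| = 8, |S2| = 64.5, |S3| = 10.
|S1∩S2| = 0.6806.
|S1∩S3| = 0.
|S2∩S3| = 3.7804.
|S1∩S2∩S3| = 0.
|S1 ∪ S2 ∪ S3| = 82.5 − 4.461 + 0 = 78.04.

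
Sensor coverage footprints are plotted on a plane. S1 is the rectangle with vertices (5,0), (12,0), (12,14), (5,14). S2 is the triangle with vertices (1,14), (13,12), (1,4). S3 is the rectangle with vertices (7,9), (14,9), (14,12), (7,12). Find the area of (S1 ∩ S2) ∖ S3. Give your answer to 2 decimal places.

15.33

|S1 ∩ S2| = 26.25.
|(S1 ∩ S2) ∩ S3| = 10.9167.
|(S1 ∩ S2) ∖ S3| = 26.25 − 10.9167 = 15.33.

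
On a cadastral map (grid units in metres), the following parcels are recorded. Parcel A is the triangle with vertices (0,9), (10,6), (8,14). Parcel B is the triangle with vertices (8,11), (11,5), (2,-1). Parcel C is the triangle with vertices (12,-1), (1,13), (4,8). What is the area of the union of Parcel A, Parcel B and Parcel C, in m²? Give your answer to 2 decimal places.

65.98

By inclusion–exclusion:
Individual areas: |Parcel A| = 37, |Parcel B| = 36, |Parcel C| = 6.5.
|Parcel A∩Parcel B| = 9.3587.
|Parcel A∩Parcel C| = 2.2141.
|Parcel B∩Parcel C| = 1.9441.
|Parcel A∩Parcel B∩Parcel C| = 0.
|Parcel A ∪ Parcel B ∪ Parcel C| = 79.5 − 13.5169 + 0 = 65.98.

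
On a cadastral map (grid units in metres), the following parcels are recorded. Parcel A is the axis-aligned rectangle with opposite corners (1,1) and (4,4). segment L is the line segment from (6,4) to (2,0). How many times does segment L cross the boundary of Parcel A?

2

The segment meets the boundary at (3,1), (4,2).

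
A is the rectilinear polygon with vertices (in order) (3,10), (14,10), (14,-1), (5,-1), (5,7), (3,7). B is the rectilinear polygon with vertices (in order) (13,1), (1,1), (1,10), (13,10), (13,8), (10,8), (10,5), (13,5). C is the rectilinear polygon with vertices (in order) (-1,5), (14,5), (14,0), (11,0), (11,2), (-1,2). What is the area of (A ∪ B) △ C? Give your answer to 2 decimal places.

96.00

|A ∪ B| = 135.
|(A ∪ B) ∩ C| = 45.
|(A ∪ B) △ C| = 135 + 51 − 90 = 96.00.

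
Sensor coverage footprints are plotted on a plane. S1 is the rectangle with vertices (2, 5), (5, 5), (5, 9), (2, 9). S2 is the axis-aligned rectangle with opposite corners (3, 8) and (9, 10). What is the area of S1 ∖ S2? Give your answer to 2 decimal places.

10.00

|S1∩S2|: x∈[3,5], y∈[8,9] → 2·1 = 2.
|S1| = 12.
|S1 ∖ S2| = |S1| − |S1∩S2| = 12 − 2 = 10.00.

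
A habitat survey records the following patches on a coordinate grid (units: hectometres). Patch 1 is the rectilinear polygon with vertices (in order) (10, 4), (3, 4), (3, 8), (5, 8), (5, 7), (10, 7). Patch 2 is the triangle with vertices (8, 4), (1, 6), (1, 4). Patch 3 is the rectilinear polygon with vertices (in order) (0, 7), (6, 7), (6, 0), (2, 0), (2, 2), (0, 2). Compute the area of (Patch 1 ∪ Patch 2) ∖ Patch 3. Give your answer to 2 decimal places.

|Patch 1 ∪ Patch 2| = 26.4286.
|(Patch 1 ∪ Patch 2) ∩ Patch 3| = 12.4286.
|(Patch 1 ∪ Patch 2) ∖ Patch 3| = 26.4286 − 12.4286 = 14.00.

14.00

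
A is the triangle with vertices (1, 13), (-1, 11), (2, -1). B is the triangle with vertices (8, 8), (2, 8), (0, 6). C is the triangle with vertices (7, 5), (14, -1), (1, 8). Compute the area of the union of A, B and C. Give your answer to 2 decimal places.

27.35

By inclusion–exclusion:
Individual areas: |A| = 15, |B| = 6, |C| = 7.5.
|A∩B| = 0.756.
|A∩C| = 0.0134.
|B∩C| = 0.3788.
|A∩B∩C| = 0.
|A ∪ B ∪ C| = 28.5 − 1.1482 + 0 = 27.35.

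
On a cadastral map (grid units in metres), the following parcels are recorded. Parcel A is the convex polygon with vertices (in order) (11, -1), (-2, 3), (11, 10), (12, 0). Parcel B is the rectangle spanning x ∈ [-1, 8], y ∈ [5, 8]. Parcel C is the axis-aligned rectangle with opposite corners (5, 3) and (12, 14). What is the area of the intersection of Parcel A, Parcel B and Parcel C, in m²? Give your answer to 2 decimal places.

The intersection is the polygon with vertices (8,8), (8,5), (5,5), (5,6.769), (7.286,8).
By the shoelace formula its area is 7.59.

7.59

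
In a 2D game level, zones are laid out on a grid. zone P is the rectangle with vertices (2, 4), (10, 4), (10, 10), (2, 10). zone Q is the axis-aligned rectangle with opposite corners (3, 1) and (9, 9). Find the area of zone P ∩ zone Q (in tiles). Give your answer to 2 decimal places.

30.00

|zone P∩zone Q|: x∈[3,9], y∈[4,9] → 6·5 = 30.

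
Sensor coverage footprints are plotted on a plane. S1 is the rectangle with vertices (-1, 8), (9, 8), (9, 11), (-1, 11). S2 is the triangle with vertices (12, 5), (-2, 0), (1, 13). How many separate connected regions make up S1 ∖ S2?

S1 ∖ S2 splits into 2 disjoint pieces (area 9.5625, area 3.5769).

2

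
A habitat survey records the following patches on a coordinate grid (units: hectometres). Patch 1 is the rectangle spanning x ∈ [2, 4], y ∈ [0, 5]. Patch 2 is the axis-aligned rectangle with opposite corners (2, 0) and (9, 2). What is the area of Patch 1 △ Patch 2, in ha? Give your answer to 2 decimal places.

|Patch 1∩Patch 2|: x∈[2,4], y∈[0,2] → 2·2 = 4.
|Patch 1 △ Patch 2| = |Patch 1| + |Patch 2| − 2·|Patch 1∩Patch 2| = 10 + 14 − 8 = 16.00.

16.00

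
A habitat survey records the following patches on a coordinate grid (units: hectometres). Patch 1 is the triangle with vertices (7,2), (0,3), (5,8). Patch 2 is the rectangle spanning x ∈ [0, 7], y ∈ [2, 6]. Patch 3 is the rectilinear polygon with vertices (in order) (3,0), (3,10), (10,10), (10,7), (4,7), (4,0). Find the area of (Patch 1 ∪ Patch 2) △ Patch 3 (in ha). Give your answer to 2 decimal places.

48.33

|Patch 1 ∪ Patch 2| = 30.6667.
|(Patch 1 ∪ Patch 2) ∩ Patch 3| = 5.1667.
|(Patch 1 ∪ Patch 2) △ Patch 3| = 30.6667 + 28 − 10.3333 = 48.33.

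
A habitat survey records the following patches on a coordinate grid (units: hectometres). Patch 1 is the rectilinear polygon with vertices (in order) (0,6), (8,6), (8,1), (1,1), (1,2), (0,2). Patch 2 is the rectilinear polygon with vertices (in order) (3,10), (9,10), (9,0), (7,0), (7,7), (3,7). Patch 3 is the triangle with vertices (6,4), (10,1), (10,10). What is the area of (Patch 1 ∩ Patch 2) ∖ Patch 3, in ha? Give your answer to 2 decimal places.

|Patch 1 ∩ Patch 2| = 5.
|(Patch 1 ∩ Patch 2) ∩ Patch 3| = 3.0417.
|(Patch 1 ∩ Patch 2) ∖ Patch 3| = 5 − 3.0417 = 1.96.

1.96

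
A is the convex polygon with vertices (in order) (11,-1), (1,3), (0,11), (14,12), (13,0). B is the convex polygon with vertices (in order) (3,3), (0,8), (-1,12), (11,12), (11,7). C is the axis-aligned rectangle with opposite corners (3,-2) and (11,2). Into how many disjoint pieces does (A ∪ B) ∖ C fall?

(A ∪ B) ∖ C is a single connected region.

1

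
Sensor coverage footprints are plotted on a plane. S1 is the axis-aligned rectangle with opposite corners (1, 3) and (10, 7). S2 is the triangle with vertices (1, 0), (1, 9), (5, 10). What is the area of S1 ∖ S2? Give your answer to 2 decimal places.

28.00

|S1| = 36, |S1∩S2| = 8.
|S1 ∖ S2| = |S1| − |S1∩S2| = 36 − 8 = 28.00.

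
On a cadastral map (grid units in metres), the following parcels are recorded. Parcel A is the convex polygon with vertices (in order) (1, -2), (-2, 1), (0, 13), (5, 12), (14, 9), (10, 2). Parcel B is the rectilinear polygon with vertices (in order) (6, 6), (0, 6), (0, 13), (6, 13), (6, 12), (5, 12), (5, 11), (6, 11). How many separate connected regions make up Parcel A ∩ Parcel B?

1

Parcel A ∩ Parcel B is a single connected region.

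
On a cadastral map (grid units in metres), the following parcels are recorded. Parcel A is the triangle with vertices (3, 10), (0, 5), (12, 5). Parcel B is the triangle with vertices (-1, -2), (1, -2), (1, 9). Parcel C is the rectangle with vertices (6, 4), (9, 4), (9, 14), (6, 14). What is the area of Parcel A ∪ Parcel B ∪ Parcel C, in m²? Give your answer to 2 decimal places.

62.76

By inclusion–exclusion:
Individual areas: |Parcel A| = 30, |Parcel B| = 11, |Parcel C| = 30.
|Parcel A∩Parcel B| = 0.7444.
|Parcel A∩Parcel C| = 7.5.
|Parcel B∩Parcel C| = 0.
|Parcel A∩Parcel B∩Parcel C| = 0.
|Parcel A ∪ Parcel B ∪ Parcel C| = 71 − 8.2444 + 0 = 62.76.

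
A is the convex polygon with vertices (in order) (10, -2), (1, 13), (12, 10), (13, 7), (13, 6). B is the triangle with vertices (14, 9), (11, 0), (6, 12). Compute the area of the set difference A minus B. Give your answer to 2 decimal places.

|A| = 79.5, |A∩B| = 36.4122.
|A ∖ B| = |A| − |A∩B| = 79.5 − 36.4122 = 43.09.

43.09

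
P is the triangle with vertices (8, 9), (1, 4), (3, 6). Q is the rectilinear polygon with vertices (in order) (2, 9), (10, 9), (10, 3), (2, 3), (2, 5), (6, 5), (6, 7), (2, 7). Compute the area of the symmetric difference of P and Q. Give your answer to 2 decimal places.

40.82

|P| = 2, |Q| = 40, |P∩Q| = 0.5905.
|P △ Q| = |P| + |Q| − 2·|P∩Q| = 2 + 40 − 1.181 = 40.82.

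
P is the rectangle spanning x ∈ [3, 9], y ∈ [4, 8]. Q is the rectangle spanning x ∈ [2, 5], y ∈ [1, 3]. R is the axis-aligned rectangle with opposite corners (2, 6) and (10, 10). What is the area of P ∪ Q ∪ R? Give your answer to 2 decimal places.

By inclusion–exclusion:
Individual areas: |P| = 24, |Q| = 6, |R| = 32.
|P∩Q| = 0 (no overlap).
|P∩R|: x∈[3,9], y∈[6,8] → 6·2 = 12.
|Q∩R| = 0 (no overlap).
|P∩Q∩R| = 0.
|P ∪ Q ∪ R| = 62 − 12 + 0 = 50.00.

50.00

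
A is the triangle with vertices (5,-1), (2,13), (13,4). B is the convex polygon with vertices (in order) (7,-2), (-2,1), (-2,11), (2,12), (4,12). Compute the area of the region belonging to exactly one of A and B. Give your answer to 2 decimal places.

108.93

|A| = 63.5, |B| = 89.5, |A∩B| = 22.0354.
|A △ B| = |A| + |B| − 2·|A∩B| = 63.5 + 89.5 − 44.0708 = 108.93.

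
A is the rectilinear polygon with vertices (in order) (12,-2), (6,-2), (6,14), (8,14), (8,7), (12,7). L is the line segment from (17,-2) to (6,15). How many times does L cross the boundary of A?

4

The segment meets the boundary at (6.647,14), (8,11.909), (11.176,7), (12,5.727).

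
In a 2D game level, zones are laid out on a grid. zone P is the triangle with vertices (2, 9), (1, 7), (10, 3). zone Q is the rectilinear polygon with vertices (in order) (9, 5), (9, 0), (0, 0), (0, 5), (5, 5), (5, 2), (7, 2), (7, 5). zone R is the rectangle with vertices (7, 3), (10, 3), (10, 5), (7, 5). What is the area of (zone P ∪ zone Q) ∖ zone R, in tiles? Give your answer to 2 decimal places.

|zone P ∪ zone Q| = 48.8194.
|(zone P ∪ zone Q) ∩ zone R| = 4.1528.
|(zone P ∪ zone Q) ∖ zone R| = 48.8194 − 4.1528 = 44.67.

44.67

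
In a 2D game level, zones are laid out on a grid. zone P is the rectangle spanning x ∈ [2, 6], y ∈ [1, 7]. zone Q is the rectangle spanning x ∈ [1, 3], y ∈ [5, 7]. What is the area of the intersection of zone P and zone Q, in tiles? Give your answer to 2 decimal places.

2.00

|zone P∩zone Q|: x∈[2,3], y∈[5,7] → 1·2 = 2.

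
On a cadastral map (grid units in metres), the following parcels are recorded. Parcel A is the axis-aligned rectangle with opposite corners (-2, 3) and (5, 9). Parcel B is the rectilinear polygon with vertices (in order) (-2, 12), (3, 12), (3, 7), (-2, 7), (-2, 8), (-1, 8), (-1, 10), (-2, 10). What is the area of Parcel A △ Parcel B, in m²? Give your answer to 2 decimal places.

47.00

|Parcel A| = 42, |Parcel B| = 23, |Parcel A∩Parcel B| = 9.
|Parcel A △ Parcel B| = |Parcel A| + |Parcel B| − 2·|Parcel A∩Parcel B| = 42 + 23 − 18 = 47.00.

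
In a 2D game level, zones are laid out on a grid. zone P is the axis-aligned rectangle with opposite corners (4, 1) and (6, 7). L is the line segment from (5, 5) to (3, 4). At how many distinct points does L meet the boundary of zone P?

1

The segment meets the boundary at (4,4.5).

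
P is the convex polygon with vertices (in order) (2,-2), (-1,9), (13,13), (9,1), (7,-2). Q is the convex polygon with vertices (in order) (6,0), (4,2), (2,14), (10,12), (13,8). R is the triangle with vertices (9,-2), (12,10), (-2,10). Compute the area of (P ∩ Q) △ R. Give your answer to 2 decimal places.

40.14

|P ∩ Q| = 69.5001.
|(P ∩ Q) ∩ R| = 56.6818.
|(P ∩ Q) △ R| = 69.5001 + 84 − 113.3637 = 40.14.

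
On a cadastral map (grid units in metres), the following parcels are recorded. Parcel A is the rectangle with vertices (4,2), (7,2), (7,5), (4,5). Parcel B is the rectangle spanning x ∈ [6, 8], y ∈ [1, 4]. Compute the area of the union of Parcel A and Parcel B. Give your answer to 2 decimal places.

By inclusion–exclusion:
Individual areas: |Parcel A| = 9, |Parcel B| = 6.
|Parcel A∩Parcel B|: x∈[6,7], y∈[2,4] → 1·2 = 2.
|Parcel A ∪ Parcel B| = 15 − 2 = 13.00.

13.00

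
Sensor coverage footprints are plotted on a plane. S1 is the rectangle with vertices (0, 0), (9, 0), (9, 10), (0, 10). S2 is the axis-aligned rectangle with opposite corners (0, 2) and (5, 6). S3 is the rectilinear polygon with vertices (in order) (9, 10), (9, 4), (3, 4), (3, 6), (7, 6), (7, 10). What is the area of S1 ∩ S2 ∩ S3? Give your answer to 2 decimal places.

The intersection is the polygon with vertices (5,6), (5,4), (3,4), (3,6).
By the shoelace formula its area is 4.00.

4.00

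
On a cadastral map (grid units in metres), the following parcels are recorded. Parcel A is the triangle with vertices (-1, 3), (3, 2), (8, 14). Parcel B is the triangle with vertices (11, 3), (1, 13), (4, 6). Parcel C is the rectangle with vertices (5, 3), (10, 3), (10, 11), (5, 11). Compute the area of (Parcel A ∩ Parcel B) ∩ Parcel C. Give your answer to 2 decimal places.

0.71

The region (Parcel A ∩ Parcel B) ∩ Parcel C is the polygon with vertices (5.647,8.353), (5,6.8), (5,9).
By the shoelace formula its area is 0.71.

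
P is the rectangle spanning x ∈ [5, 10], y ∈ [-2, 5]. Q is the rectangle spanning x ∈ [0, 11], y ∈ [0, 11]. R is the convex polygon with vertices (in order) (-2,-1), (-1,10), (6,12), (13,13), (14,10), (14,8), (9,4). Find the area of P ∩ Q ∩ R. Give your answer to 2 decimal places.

The intersection is the polygon with vertices (10,5), (10,4.8), (9,4), (5,2.182), (5,5).
By the shoelace formula its area is 8.24.

8.24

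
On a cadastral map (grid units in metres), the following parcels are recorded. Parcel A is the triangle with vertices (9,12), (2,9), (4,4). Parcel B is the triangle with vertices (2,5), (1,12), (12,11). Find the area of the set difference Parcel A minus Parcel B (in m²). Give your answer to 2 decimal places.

3.55

|Parcel A| = 20.5, |Parcel A∩Parcel B| = 16.9467.
|Parcel A ∖ Parcel B| = |Parcel A| − |Parcel A∩Parcel B| = 20.5 − 16.9467 = 3.55.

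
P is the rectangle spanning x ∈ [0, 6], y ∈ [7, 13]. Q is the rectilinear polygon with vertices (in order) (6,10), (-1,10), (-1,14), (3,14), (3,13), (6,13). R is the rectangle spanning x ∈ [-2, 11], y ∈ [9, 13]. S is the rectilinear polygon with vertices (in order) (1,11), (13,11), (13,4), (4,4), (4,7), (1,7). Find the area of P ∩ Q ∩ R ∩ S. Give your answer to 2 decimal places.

5.00

The intersection is the polygon with vertices (6,10), (1,10), (1,11), (6,11).
By the shoelace formula its area is 5.00.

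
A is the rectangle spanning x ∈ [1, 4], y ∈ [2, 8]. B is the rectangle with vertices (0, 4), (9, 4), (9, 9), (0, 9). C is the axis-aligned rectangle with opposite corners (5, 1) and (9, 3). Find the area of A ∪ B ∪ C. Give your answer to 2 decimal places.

By inclusion–exclusion:
Individual areas: |A| = 18, |B| = 45, |C| = 8.
|A∩B|: x∈[1,4], y∈[4,8] → 3·4 = 12.
|A∩C| = 0 (no overlap).
|B∩C| = 0 (no overlap).
|A∩B∩C| = 0.
|A ∪ B ∪ C| = 71 − 12 + 0 = 59.00.

59.00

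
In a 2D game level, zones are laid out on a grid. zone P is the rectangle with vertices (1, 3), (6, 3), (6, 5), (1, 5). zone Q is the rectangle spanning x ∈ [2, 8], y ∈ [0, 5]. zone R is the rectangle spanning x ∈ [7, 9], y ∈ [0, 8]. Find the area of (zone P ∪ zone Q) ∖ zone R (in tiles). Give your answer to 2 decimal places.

27.00

|zone P ∪ zone Q| = 32.
|(zone P ∪ zone Q) ∩ zone R| = 5.
|(zone P ∪ zone Q) ∖ zone R| = 32 − 5 = 27.00.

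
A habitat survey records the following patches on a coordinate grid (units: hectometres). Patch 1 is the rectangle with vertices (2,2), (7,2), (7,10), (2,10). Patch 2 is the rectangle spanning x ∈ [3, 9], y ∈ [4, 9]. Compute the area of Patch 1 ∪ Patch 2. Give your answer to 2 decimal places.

50.00

By inclusion–exclusion:
Individual areas: |Patch 1| = 40, |Patch 2| = 30.
|Patch 1∩Patch 2|: x∈[3,7], y∈[4,9] → 4·5 = 20.
|Patch 1 ∪ Patch 2| = 70 − 20 = 50.00.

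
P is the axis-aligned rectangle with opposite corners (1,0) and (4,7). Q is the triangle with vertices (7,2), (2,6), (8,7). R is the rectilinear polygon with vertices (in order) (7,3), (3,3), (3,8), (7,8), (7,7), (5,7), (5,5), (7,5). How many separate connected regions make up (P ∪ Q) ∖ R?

2

(P ∪ Q) ∖ R splits into 2 disjoint pieces (area 17, area 6.375).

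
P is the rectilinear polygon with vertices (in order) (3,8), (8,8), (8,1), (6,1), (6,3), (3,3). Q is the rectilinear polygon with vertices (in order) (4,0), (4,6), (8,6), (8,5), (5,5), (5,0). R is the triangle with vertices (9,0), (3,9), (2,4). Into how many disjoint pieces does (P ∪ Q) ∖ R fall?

4

(P ∪ Q) ∖ R splits into 4 disjoint pieces (area 14.0833, area 0.4464, area 2.5714, area 0.1607).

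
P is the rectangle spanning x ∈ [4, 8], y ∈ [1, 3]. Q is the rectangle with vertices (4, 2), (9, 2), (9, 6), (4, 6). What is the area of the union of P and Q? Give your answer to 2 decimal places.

By inclusion–exclusion:
Individual areas: |P| = 8, |Q| = 20.
|P∩Q|: x∈[4,8], y∈[2,3] → 4·1 = 4.
|P ∪ Q| = 28 − 4 = 24.00.

24.00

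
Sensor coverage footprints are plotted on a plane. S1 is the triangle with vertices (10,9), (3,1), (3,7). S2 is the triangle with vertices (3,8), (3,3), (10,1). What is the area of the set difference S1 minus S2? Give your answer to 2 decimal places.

|S1| = 21, |S1∩S2| = 9.6444.
|S1 ∖ S2| = |S1| − |S1∩S2| = 21 − 9.6444 = 11.36.

11.36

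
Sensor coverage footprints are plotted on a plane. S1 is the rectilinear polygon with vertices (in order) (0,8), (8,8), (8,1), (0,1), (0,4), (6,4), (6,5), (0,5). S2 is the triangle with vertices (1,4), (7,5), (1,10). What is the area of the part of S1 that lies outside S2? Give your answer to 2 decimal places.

37.32

|S1| = 50, |S1∩S2| = 12.6833.
|S1 ∖ S2| = |S1| − |S1∩S2| = 50 − 12.6833 = 37.32.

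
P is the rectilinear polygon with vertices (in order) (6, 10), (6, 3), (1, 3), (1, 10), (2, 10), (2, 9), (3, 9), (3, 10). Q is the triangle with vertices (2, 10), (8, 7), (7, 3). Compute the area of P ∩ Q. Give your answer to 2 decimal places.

6.81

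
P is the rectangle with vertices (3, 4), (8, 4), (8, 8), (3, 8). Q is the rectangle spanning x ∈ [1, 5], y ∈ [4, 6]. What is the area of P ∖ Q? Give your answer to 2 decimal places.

16.00

|P∩Q|: x∈[3,5], y∈[4,6] → 2·2 = 4.
|P| = 20.
|P ∖ Q| = |P| − |P∩Q| = 20 − 4 = 16.00.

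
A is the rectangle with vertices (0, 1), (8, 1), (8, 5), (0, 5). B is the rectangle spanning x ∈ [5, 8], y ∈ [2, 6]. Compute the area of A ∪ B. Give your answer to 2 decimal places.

By inclusion–exclusion:
Individual areas: |A| = 32, |B| = 12.
|A∩B|: x∈[5,8], y∈[2,5] → 3·3 = 9.
|A ∪ B| = 44 − 9 = 35.00.

35.00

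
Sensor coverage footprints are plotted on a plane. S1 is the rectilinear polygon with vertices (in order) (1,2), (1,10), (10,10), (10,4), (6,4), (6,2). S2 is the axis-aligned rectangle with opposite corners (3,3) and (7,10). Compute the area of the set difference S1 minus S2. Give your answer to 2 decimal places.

|S1| = 64, |S1∩S2| = 27.
|S1 ∖ S2| = |S1| − |S1∩S2| = 64 − 27 = 37.00.

37.00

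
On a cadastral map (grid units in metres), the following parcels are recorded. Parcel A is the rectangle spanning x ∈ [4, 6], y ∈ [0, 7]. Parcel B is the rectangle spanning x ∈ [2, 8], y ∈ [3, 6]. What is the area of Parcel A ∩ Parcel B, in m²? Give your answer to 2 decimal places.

|Parcel A∩Parcel B|: x∈[4,6], y∈[3,6] → 2·3 = 6.

6.00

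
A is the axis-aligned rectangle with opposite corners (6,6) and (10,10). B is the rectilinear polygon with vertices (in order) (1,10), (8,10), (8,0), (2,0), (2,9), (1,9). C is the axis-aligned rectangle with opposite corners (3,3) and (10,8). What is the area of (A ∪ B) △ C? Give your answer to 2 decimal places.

|A ∪ B| = 69.
|(A ∪ B) ∩ C| = 29.
|(A ∪ B) △ C| = 69 + 35 − 58 = 46.00.

46.00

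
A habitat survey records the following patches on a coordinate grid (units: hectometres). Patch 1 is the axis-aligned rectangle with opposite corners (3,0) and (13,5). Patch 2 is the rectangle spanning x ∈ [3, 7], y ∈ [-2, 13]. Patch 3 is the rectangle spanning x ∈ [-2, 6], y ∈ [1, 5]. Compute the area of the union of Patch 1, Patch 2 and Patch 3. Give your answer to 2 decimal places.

110.00

By inclusion–exclusion:
Individual areas: |Patch 1| = 50, |Patch 2| = 60, |Patch 3| = 32.
|Patch 1∩Patch 2|: x∈[3,7], y∈[0,5] → 4·5 = 20.
|Patch 1∩Patch 3|: x∈[3,6], y∈[1,5] → 3·4 = 12.
|Patch 2∩Patch 3|: x∈[3,6], y∈[1,5] → 3·4 = 12.
|Patch 1∩Patch 2∩Patch 3| = 12.
|Patch 1 ∪ Patch 2 ∪ Patch 3| = 142 − 44 + 12 = 110.00.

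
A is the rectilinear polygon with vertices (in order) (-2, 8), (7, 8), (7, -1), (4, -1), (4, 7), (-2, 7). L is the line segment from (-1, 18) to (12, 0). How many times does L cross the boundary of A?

The segment meets the boundary at (7,6.923), (6.222,8).

2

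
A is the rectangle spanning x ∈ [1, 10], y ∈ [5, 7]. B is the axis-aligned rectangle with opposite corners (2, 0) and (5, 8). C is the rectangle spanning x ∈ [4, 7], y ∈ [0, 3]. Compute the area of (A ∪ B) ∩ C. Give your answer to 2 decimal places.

3.00

The region (A ∪ B) ∩ C is the polygon with vertices (5,0), (4,0), (4,3), (5,3).
By the shoelace formula its area is 3.00.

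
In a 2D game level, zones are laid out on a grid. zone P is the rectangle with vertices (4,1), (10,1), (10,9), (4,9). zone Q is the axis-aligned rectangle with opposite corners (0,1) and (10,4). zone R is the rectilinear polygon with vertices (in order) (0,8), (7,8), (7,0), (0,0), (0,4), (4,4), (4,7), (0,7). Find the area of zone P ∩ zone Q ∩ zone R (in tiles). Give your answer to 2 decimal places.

The intersection is the polygon with vertices (4,1), (4,4), (7,4), (7,1).
By the shoelace formula its area is 9.00.

9.00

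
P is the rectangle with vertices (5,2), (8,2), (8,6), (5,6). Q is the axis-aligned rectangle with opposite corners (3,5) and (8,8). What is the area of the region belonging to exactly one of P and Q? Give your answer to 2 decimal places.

|P∩Q|: x∈[5,8], y∈[5,6] → 3·1 = 3.
|P △ Q| = |P| + |Q| − 2·|P∩Q| = 12 + 15 − 6 = 21.00.

21.00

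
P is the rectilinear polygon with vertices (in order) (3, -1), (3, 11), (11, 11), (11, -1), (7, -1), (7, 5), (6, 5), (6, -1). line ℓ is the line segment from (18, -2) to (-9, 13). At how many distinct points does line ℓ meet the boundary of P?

4

The segment meets the boundary at (3,6.333), (6,4.667), (7,4.111), (11,1.889).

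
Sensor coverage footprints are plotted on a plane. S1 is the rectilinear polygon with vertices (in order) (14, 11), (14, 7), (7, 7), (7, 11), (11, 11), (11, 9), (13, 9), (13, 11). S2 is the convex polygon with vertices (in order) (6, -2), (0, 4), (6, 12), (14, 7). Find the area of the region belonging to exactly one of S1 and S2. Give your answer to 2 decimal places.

91.60

|S1| = 24, |S2| = 98, |S1∩S2| = 15.2.
|S1 △ S2| = |S1| + |S2| − 2·|S1∩S2| = 24 + 98 − 30.4 = 91.60.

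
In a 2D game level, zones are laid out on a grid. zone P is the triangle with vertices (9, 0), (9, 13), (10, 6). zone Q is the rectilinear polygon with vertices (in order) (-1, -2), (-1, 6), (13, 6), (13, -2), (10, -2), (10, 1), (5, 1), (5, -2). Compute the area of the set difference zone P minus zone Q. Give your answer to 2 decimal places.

3.58

|zone P| = 6.5, |zone P∩zone Q| = 2.9167.
|zone P ∖ zone Q| = |zone P| − |zone P∩zone Q| = 6.5 − 2.9167 = 3.58.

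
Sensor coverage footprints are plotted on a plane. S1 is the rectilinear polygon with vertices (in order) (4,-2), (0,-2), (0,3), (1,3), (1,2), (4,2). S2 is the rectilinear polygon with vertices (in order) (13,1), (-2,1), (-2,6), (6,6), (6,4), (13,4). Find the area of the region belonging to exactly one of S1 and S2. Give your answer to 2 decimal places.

|S1| = 17, |S2| = 61, |S1∩S2| = 5.
|S1 △ S2| = |S1| + |S2| − 2·|S1∩S2| = 17 + 61 − 10 = 68.00.

68.00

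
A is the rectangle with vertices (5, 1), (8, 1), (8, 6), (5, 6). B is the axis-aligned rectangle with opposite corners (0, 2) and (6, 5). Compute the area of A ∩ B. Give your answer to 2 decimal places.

3.00

|A∩B|: x∈[5,6], y∈[2,5] → 1·3 = 3.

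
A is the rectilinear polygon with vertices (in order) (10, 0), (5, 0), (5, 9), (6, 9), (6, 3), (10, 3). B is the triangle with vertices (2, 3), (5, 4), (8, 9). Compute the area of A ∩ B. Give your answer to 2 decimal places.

The intersection is the polygon with vertices (5,6), (6,7), (6,5.667), (5,4).
By the shoelace formula its area is 1.67.

1.67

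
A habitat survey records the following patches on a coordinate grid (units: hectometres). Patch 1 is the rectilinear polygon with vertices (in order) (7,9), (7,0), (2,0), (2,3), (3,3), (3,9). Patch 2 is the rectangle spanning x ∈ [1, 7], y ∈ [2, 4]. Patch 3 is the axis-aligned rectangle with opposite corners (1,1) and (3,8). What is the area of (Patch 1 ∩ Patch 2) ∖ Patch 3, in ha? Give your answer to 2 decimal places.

8.00

|Patch 1 ∩ Patch 2| = 9.
|(Patch 1 ∩ Patch 2) ∩ Patch 3| = 1.
|(Patch 1 ∩ Patch 2) ∖ Patch 3| = 9 − 1 = 8.00.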